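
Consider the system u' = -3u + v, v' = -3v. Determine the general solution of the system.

u(t) = -K_1e^(-3t) - K_2te^(-3t) + 3K_2e^(-3t), v(t) = -K_2e^(-3t)

Coefficient matrix A = [[-3, 1], [0, -3]].
Characteristic polynomial det(A - λI) = λ^2 + 6λ + 9 = 0.
Single eigenvalue λ = -3 with algebraic multiplicity 2.
Eigenvector v = (-1,0); generalized eigenvector w with (A-λI)w=v is (3,-1).
General solution: e^(-3t)[K_1·v + K_2·(t·v + w)].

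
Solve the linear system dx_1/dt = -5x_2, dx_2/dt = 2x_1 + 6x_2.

x_1(t) = -C_1e^(3t)sin(t) + 2C_1e^(3t)cos(t) + 2C_2e^(3t)sin(t) + C_2e^(3t)cos(t), x_2(t) = C_1e^(3t)sin(t) - C_1e^(3t)cos(t) - C_2e^(3t)sin(t) - C_2e^(3t)cos(t)

Coefficient matrix A = [[0, -5], [2, 6]].
Characteristic polynomial det(A - λI) = λ^2 - 6λ + 10 = 0.
Eigenvalues λ = 3 ± i (complex conjugate pair).
For λ=3+i: an eigenvector is (2,-1) - i(-1,1) = (2 + i, -1 - i).
A real fundamental pair from Re and Im of e^((3+i)t)v: X_1 = e^(3t)(cos(t)·(2,-1) + sin(t)·(-1,1)), X_2 = e^(3t)(sin(t)·(2,-1) - cos(t)·(-1,1)).
General solution: C_1X_1 + C_2X_2.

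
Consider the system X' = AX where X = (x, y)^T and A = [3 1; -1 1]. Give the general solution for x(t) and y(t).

x(t) = c_1e^(2t) + c_2te^(2t) - 2c_2e^(2t), y(t) = -c_1e^(2t) - c_2te^(2t) + 3c_2e^(2t)

Coefficient matrix A = [[3, 1], [-1, 1]].
Characteristic polynomial det(A - λI) = λ^2 - 4λ + 4 = 0.
Single eigenvalue λ = 2 with algebraic multiplicity 2.
Eigenvector v = (1,-1); generalized eigenvector w with (A-λI)w=v is (-2,3).
General solution: e^(2t)[c_1·v + c_2·(t·v + w)].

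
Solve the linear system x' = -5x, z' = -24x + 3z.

Coefficient matrix A = [[-5, 0], [-24, 3]].
Characteristic polynomial det(A - λI) = λ^2 + 2λ - 15 = 0.
Eigenvalues λ = 3, -5.
For λ=3: (A-λI) row 1 is [-8, 0], so an eigenvector is (0, 1).
For λ=-5: (A-λI) row 2 is [-24, 8], so an eigenvector is (-1, -3).
General solution: c_1e^(3t)(0,1) + c_2e^(-5t)(-1,-3).

x(t) = -c_2e^(-5t), z(t) = c_1e^(3t) - 3c_2e^(-5t)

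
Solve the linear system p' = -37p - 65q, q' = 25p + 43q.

p(t) = -3K_1e^(3t)sin(5t) + 2K_1e^(3t)cos(5t) + 2K_2e^(3t)sin(5t) + 3K_2e^(3t)cos(5t), q(t) = 2K_1e^(3t)sin(5t) - K_1e^(3t)cos(5t) - K_2e^(3t)sin(5t) - 2K_2e^(3t)cos(5t)

Coefficient matrix A = [[-37, -65], [25, 43]].
Characteristic polynomial det(A - λI) = λ^2 - 6λ + 34 = 0.
Eigenvalues λ = 3 ± 5i (complex conjugate pair).
For λ=3+5i: an eigenvector is (2,-1) - i(-3,2) = (2 + 3i, -1 - 2i).
A real fundamental pair from Re and Im of e^((3+5i)t)v: X_1 = e^(3t)(cos(5t)·(2,-1) + sin(5t)·(-3,2)), X_2 = e^(3t)(sin(5t)·(2,-1) - cos(5t)·(-3,2)).
General solution: K_1X_1 + K_2X_2.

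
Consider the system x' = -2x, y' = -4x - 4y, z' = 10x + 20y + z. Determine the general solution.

Coefficient matrix A = [[-2, 0, 0], [-4, -4, 0], [10, 20, 1]].
det(A - λI) = 0 gives eigenvalues λ = -2, 1, -4.
For λ=-2: eigenvector (1,-2,10).
For λ=1: eigenvector (0,0,1).
For λ=-4: eigenvector (0,1,-4).
General solution: c_1e^(-2t)(1,-2,10) + c_2e^(t)(0,0,1) + c_3e^(-4t)(0,1,-4).

x(t) = c_1e^(-2t), y(t) = -2c_1e^(-2t) + c_3e^(-4t), z(t) = 10c_1e^(-2t) + c_2e^(t) - 4c_3e^(-4t)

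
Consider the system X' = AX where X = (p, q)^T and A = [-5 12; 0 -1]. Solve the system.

Coefficient matrix A = [[-5, 12], [0, -1]].
Characteristic polynomial det(A - λI) = λ^2 + 6λ + 5 = 0.
Eigenvalues λ = -1, -5.
For λ=-1: (A-λI) row 1 is [-4, 12], so an eigenvector is (-3, -1).
For λ=-5: (A-λI) row 1 is [0, 12], so an eigenvector is (-1, 0).
General solution: K_1e^(-t)(-3,-1) + K_2e^(-5t)(-1,0).

p(t) = -3K_1e^(-t) - K_2e^(-5t), q(t) = -K_1e^(-t)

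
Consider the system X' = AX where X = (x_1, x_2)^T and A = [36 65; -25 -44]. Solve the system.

x_1(t) = 3K_1e^(-4t)sin(5t) + 2K_1e^(-4t)cos(5t) + 2K_2e^(-4t)sin(5t) - 3K_2e^(-4t)cos(5t), x_2(t) = -2K_1e^(-4t)sin(5t) - K_1e^(-4t)cos(5t) - K_2e^(-4t)sin(5t) + 2K_2e^(-4t)cos(5t)

Coefficient matrix A = [[36, 65], [-25, -44]].
Characteristic polynomial det(A - λI) = λ^2 + 8λ + 41 = 0.
Eigenvalues λ = -4 ± 5i (complex conjugate pair).
For λ=-4+5i: an eigenvector is (2,-1) - i(3,-2) = (2 - 3i, -1 + 2i).
A real fundamental pair from Re and Im of e^((-4+5i)t)v: X_1 = e^(-4t)(cos(5t)·(2,-1) + sin(5t)·(3,-2)), X_2 = e^(-4t)(sin(5t)·(2,-1) - cos(5t)·(3,-2)).
General solution: K_1X_1 + K_2X_2.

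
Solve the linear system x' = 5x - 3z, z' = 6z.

x(t) = c_1e^(5t) - 3c_2e^(6t), z(t) = c_2e^(6t)

Coefficient matrix A = [[5, -3], [0, 6]].
Characteristic polynomial det(A - λI) = λ^2 - 11λ + 30 = 0.
Eigenvalues λ = 5, 6.
For λ=5: (A-λI) row 1 is [0, -3], so an eigenvector is (1, 0).
For λ=6: (A-λI) row 1 is [-1, -3], so an eigenvector is (-3, 1).
General solution: c_1e^(5t)(1,0) + c_2e^(6t)(-3,1).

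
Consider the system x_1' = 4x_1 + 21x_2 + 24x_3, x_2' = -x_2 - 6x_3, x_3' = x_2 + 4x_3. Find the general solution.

Coefficient matrix A = [[4, 21, 24], [0, -1, -6], [0, 1, 4]].
det(A - λI) = 0 gives eigenvalues λ = 1, 4, 2.
For λ=1: eigenvector (-13,3,-1).
For λ=4: eigenvector (1,0,0).
For λ=2: eigenvector (9,-2,1).
General solution: C_1e^(t)(-13,3,-1) + C_2e^(4t)(1,0,0) + C_3e^(2t)(9,-2,1).

x_1(t) = -13C_1e^(t) + C_2e^(4t) + 9C_3e^(2t), x_2(t) = 3C_1e^(t) - 2C_3e^(2t), x_3(t) = -C_1e^(t) + C_3e^(2t)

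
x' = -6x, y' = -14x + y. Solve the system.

Coefficient matrix A = [[-6, 0], [-14, 1]].
Characteristic polynomial det(A - λI) = λ^2 + 5λ - 6 = 0.
Eigenvalues λ = 1, -6.
For λ=1: (A-λI) row 1 is [-7, 0], so an eigenvector is (0, -1).
For λ=-6: (A-λI) row 2 is [-14, 7], so an eigenvector is (-1, -2).
General solution: C_1e^(t)(0,-1) + C_2e^(-6t)(-1,-2).

x(t) = -C_2e^(-6t), y(t) = -C_1e^(t) - 2C_2e^(-6t)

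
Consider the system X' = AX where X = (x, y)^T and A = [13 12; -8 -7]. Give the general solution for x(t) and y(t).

Coefficient matrix A = [[13, 12], [-8, -7]].
Characteristic polynomial det(A - λI) = λ^2 - 6λ + 5 = 0.
Eigenvalues λ = 5, 1.
For λ=5: (A-λI) row 1 is [8, 12], so an eigenvector is (-3, 2).
For λ=1: (A-λI) row 1 is [12, 12], so an eigenvector is (-1, 1).
General solution: c_1e^(5t)(-3,2) + c_2e^(t)(-1,1).

x(t) = -3c_1e^(5t) - c_2e^(t), y(t) = 2c_1e^(5t) + c_2e^(t)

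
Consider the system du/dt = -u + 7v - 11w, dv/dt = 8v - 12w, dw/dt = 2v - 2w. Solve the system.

Coefficient matrix A = [[-1, 7, -11], [0, 8, -12], [0, 2, -2]].
det(A - λI) = 0 gives eigenvalues λ = -1, 4, 2.
For λ=-1: eigenvector (1,0,0).
For λ=4: eigenvector (2,3,1).
For λ=2: eigenvector (1,2,1).
General solution: C_1e^(-t)(1,0,0) + C_2e^(4t)(2,3,1) + C_3e^(2t)(1,2,1).

u(t) = C_1e^(-t) + 2C_2e^(4t) + C_3e^(2t), v(t) = 3C_2e^(4t) + 2C_3e^(2t), w(t) = C_2e^(4t) + C_3e^(2t)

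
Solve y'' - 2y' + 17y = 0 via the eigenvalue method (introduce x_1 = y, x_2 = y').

y(t) = c_1e^(t)cos(4t) + c_2e^(t)sin(4t)

Let x_1 = y, x_2 = y'. Then x_1' = x_2 and x_2' = -17x_1 + 2x_2.
A = [[0,1],[-17,2]]; det(A-λI) = λ^2 - 2λ + 17.
Eigenvalues λ = 1 ± 4i.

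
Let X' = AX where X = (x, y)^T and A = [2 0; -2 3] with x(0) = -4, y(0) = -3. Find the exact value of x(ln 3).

-36

A = [[2,0],[-2,3]]; eigenvalues λ = 3, 2.
Eigenvectors: (0,-1) for λ=3, (-1,-2) for λ=2.
From the initial condition, c_1 = -5, c_2 = 4.
x(ln 3) = (-5)(3^3)(0) + (4)(3^2)(-1) = -36.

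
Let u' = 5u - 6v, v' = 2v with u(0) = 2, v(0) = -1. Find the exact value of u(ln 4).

A = [[5,-6],[0,2]]; eigenvalues λ = 5, 2.
Eigenvectors: (1,0) for λ=5, (-2,-1) for λ=2.
From the initial condition, c_1 = 4, c_2 = 1.
u(ln 4) = (4)(4^5)(1) + (1)(4^2)(-2) = 4064.

4064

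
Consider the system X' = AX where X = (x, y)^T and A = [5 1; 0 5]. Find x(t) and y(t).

Coefficient matrix A = [[5, 1], [0, 5]].
Characteristic polynomial det(A - λI) = λ^2 - 10λ + 25 = 0.
Single eigenvalue λ = 5 with algebraic multiplicity 2.
Eigenvector v = (-1,0); generalized eigenvector w with (A-λI)w=v is (3,-1).
General solution: e^(5t)[K_1·v + K_2·(t·v + w)].

x(t) = -K_1e^(5t) - K_2te^(5t) + 3K_2e^(5t), y(t) = -K_2e^(5t)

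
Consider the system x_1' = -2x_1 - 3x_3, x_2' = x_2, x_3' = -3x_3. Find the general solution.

x_1(t) = K_2e^(-2t) + 3K_3e^(-3t), x_2(t) = K_1e^(t), x_3(t) = K_3e^(-3t)

Coefficient matrix A = [[-2, 0, -3], [0, 1, 0], [0, 0, -3]].
det(A - λI) = 0 gives eigenvalues λ = 1, -2, -3.
For λ=1: eigenvector (0,1,0).
For λ=-2: eigenvector (1,0,0).
For λ=-3: eigenvector (3,0,1).
General solution: K_1e^(t)(0,1,0) + K_2e^(-2t)(1,0,0) + K_3e^(-3t)(3,0,1).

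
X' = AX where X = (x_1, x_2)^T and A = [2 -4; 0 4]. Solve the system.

Coefficient matrix A = [[2, -4], [0, 4]].
Characteristic polynomial det(A - λI) = λ^2 - 6λ + 8 = 0.
Eigenvalues λ = 4, 2.
For λ=4: (A-λI) row 1 is [-2, -4], so an eigenvector is (2, -1).
For λ=2: (A-λI) row 1 is [0, -4], so an eigenvector is (-1, 0).
General solution: C_1e^(4t)(2,-1) + C_2e^(2t)(-1,0).

x_1(t) = 2C_1e^(4t) - C_2e^(2t), x_2(t) = -C_1e^(4t)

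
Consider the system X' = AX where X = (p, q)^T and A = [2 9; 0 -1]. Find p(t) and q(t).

Coefficient matrix A = [[2, 9], [0, -1]].
Characteristic polynomial det(A - λI) = λ^2 - λ - 2 = 0.
Eigenvalues λ = -1, 2.
For λ=-1: (A-λI) row 1 is [3, 9], so an eigenvector is (-3, 1).
For λ=2: (A-λI) row 1 is [0, 9], so an eigenvector is (1, 0).
General solution: K_1e^(-t)(-3,1) + K_2e^(2t)(1,0).

p(t) = -3K_1e^(-t) + K_2e^(2t), q(t) = K_1e^(-t)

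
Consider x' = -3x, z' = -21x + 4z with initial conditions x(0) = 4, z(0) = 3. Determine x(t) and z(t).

x(t) = 4e^(-3t), z(t) = -9e^(4t) + 12e^(-3t)

Coefficient matrix A = [[-3, 0], [-21, 4]].
Characteristic polynomial det(A - λI) = λ^2 - λ - 12 = 0.
Eigenvalues λ = 4, -3.
For λ=4: (A-λI) row 1 is [-7, 0], so an eigenvector is (0, -1).
For λ=-3: (A-λI) row 2 is [-21, 7], so an eigenvector is (1, 3).
General solution: C_1e^(4t)(0,-1) + C_2e^(-3t)(1,3).
Applying x(0)=4, z(0)=3 gives C_1=9, C_2=4.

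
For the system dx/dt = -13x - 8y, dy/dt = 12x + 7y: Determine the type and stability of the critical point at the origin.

stable node

A = [[-13,-8],[12,7]]; det(A-λI) = λ^2 + 6λ + 5.
λ = -5, -1: both negative.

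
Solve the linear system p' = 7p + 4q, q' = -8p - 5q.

p(t) = c_1e^(-t) + c_2e^(3t), q(t) = -2c_1e^(-t) - c_2e^(3t)

Coefficient matrix A = [[7, 4], [-8, -5]].
Characteristic polynomial det(A - λI) = λ^2 - 2λ - 3 = 0.
Eigenvalues λ = -1, 3.
For λ=-1: (A-λI) row 1 is [8, 4], so an eigenvector is (1, -2).
For λ=3: (A-λI) row 1 is [4, 4], so an eigenvector is (1, -1).
General solution: c_1e^(-t)(1,-2) + c_2e^(3t)(1,-1).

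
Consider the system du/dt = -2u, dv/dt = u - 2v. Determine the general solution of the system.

Coefficient matrix A = [[-2, 0], [1, -2]].
Characteristic polynomial det(A - λI) = λ^2 + 4λ + 4 = 0.
Single eigenvalue λ = -2 with algebraic multiplicity 2.
Eigenvector v = (0,1); generalized eigenvector w with (A-λI)w=v is (1,2).
General solution: e^(-2t)[C_1·v + C_2·(t·v + w)].

u(t) = C_2e^(-2t), v(t) = C_1e^(-2t) + C_2te^(-2t) + 2C_2e^(-2t)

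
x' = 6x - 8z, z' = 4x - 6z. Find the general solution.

x(t) = 2c_1e^(2t) + c_2e^(-2t), z(t) = c_1e^(2t) + c_2e^(-2t)

Coefficient matrix A = [[6, -8], [4, -6]].
Characteristic polynomial det(A - λI) = λ^2 - 4 = 0.
Eigenvalues λ = 2, -2.
For λ=2: (A-λI) row 1 is [4, -8], so an eigenvector is (2, 1).
For λ=-2: (A-λI) row 1 is [8, -8], so an eigenvector is (1, 1).
General solution: c_1e^(2t)(2,1) + c_2e^(-2t)(1,1).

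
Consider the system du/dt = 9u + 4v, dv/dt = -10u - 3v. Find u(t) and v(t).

u(t) = C_1e^(3t)sin(2t) + C_1e^(3t)cos(2t) + C_2e^(3t)sin(2t) - C_2e^(3t)cos(2t), v(t) = -2C_1e^(3t)sin(2t) - C_1e^(3t)cos(2t) - C_2e^(3t)sin(2t) + 2C_2e^(3t)cos(2t)

Coefficient matrix A = [[9, 4], [-10, -3]].
Characteristic polynomial det(A - λI) = λ^2 - 6λ + 13 = 0.
Eigenvalues λ = 3 ± 2i (complex conjugate pair).
For λ=3+2i: an eigenvector is (1,-1) - i(1,-2) = (1 - i, -1 + 2i).
A real fundamental pair from Re and Im of e^((3+2i)t)v: X_1 = e^(3t)(cos(2t)·(1,-1) + sin(2t)·(1,-2)), X_2 = e^(3t)(sin(2t)·(1,-1) - cos(2t)·(1,-2)).
General solution: C_1X_1 + C_2X_2.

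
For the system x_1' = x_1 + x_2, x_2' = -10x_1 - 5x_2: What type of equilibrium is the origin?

stable spiral

A = [[1,1],[-10,-5]]; det(A-λI) = λ^2 + 4λ + 5.
λ = -2 ± i: negative real part.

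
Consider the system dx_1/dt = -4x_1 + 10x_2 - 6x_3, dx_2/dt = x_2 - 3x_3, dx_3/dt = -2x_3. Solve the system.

x_1(t) = c_1e^(-4t) + 2c_2e^(t) + 2c_3e^(-2t), x_2(t) = c_2e^(t) + c_3e^(-2t), x_3(t) = c_3e^(-2t)

Coefficient matrix A = [[-4, 10, -6], [0, 1, -3], [0, 0, -2]].
det(A - λI) = 0 gives eigenvalues λ = -4, 1, -2.
For λ=-4: eigenvector (1,0,0).
For λ=1: eigenvector (2,1,0).
For λ=-2: eigenvector (2,1,1).
General solution: c_1e^(-4t)(1,0,0) + c_2e^(t)(2,1,0) + c_3e^(-2t)(2,1,1).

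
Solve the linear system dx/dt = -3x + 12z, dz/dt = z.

Coefficient matrix A = [[-3, 12], [0, 1]].
Characteristic polynomial det(A - λI) = λ^2 + 2λ - 3 = 0.
Eigenvalues λ = -3, 1.
For λ=-3: (A-λI) row 1 is [0, 12], so an eigenvector is (-1, 0).
For λ=1: (A-λI) row 1 is [-4, 12], so an eigenvector is (3, 1).
General solution: K_1e^(-3t)(-1,0) + K_2e^(t)(3,1).

x(t) = -K_1e^(-3t) + 3K_2e^(t), z(t) = K_2e^(t)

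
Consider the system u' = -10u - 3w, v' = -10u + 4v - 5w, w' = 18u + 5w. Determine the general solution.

Coefficient matrix A = [[-10, 0, -3], [-10, 4, -5], [18, 0, 5]].
det(A - λI) = 0 gives eigenvalues λ = -1, 4, -4.
For λ=-1: eigenvector (-1,1,3).
For λ=4: eigenvector (0,1,0).
For λ=-4: eigenvector (1,0,-2).
General solution: C_1e^(-t)(-1,1,3) + C_2e^(4t)(0,1,0) + C_3e^(-4t)(1,0,-2).

u(t) = -C_1e^(-t) + C_3e^(-4t), v(t) = C_1e^(-t) + C_2e^(4t), w(t) = 3C_1e^(-t) - 2C_3e^(-4t)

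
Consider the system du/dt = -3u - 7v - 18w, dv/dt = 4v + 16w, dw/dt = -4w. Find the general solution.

Coefficient matrix A = [[-3, -7, -18], [0, 4, 16], [0, 0, -4]].
det(A - λI) = 0 gives eigenvalues λ = -3, 4, -4.
For λ=-3: eigenvector (1,0,0).
For λ=4: eigenvector (-1,1,0).
For λ=-4: eigenvector (4,-2,1).
General solution: K_1e^(-3t)(1,0,0) + K_2e^(4t)(-1,1,0) + K_3e^(-4t)(4,-2,1).

u(t) = K_1e^(-3t) - K_2e^(4t) + 4K_3e^(-4t), v(t) = K_2e^(4t) - 2K_3e^(-4t), w(t) = K_3e^(-4t)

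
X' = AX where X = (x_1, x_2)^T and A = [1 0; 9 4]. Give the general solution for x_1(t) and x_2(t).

Coefficient matrix A = [[1, 0], [9, 4]].
Characteristic polynomial det(A - λI) = λ^2 - 5λ + 4 = 0.
Eigenvalues λ = 4, 1.
For λ=4: (A-λI) row 1 is [-3, 0], so an eigenvector is (0, 1).
For λ=1: (A-λI) row 2 is [9, 3], so an eigenvector is (-1, 3).
General solution: c_1e^(4t)(0,1) + c_2e^(t)(-1,3).

x_1(t) = -c_2e^(t), x_2(t) = c_1e^(4t) + 3c_2e^(t)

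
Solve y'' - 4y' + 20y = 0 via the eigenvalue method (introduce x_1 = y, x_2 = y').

y(t) = C_1e^(2t)cos(4t) + C_2e^(2t)sin(4t)

Let x_1 = y, x_2 = y'. Then x_1' = x_2 and x_2' = -20x_1 + 4x_2.
A = [[0,1],[-20,4]]; det(A-λI) = λ^2 - 4λ + 20.
Eigenvalues λ = 2 ± 4i.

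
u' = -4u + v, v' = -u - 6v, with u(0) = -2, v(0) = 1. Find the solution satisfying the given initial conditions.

u(t) = -te^(-5t) - 2e^(-5t), v(t) = te^(-5t) + e^(-5t)

Coefficient matrix A = [[-4, 1], [-1, -6]].
Characteristic polynomial det(A - λI) = λ^2 + 10λ + 25 = 0.
Single eigenvalue λ = -5 with algebraic multiplicity 2.
Eigenvector v = (-1,1); generalized eigenvector w with (A-λI)w=v is (-2,1).
General solution: e^(-5t)[C_1·v + C_2·(t·v + w)].
Applying u(0)=-2, v(0)=1 gives C_1=0, C_2=1.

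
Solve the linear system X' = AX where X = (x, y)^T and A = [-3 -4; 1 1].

x(t) = 2C_1e^(-t) + 2C_2te^(-t) - C_2e^(-t), y(t) = -C_1e^(-t) - C_2te^(-t)

Coefficient matrix A = [[-3, -4], [1, 1]].
Characteristic polynomial det(A - λI) = λ^2 + 2λ + 1 = 0.
Single eigenvalue λ = -1 with algebraic multiplicity 2.
Eigenvector v = (2,-1); generalized eigenvector w with (A-λI)w=v is (-1,0).
General solution: e^(-t)[C_1·v + C_2·(t·v + w)].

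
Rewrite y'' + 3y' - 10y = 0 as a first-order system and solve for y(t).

y(t) = c_1e^(2t) + c_2e^(-5t)

Let x_1 = y, x_2 = y'. Then x_1' = x_2 and x_2' = 10x_1 - 3x_2.
A = [[0,1],[10,-3]]; det(A-λI) = λ^2 + 3λ - 10.
Eigenvalues λ = 2, -5 with eigenvectors (1,2), (1,-5).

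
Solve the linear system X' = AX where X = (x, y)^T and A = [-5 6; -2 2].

Coefficient matrix A = [[-5, 6], [-2, 2]].
Characteristic polynomial det(A - λI) = λ^2 + 3λ + 2 = 0.
Eigenvalues λ = -2, -1.
For λ=-2: (A-λI) row 1 is [-3, 6], so an eigenvector is (2, 1).
For λ=-1: (A-λI) row 1 is [-4, 6], so an eigenvector is (3, 2).
General solution: C_1e^(-2t)(2,1) + C_2e^(-t)(3,2).

x(t) = 2C_1e^(-2t) + 3C_2e^(-t), y(t) = C_1e^(-2t) + 2C_2e^(-t)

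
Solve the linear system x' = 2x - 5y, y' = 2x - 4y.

x(t) = 2c_1e^(-t)sin(t) - c_1e^(-t)cos(t) - c_2e^(-t)sin(t) - 2c_2e^(-t)cos(t), y(t) = c_1e^(-t)sin(t) - c_1e^(-t)cos(t) - c_2e^(-t)sin(t) - c_2e^(-t)cos(t)

Coefficient matrix A = [[2, -5], [2, -4]].
Characteristic polynomial det(A - λI) = λ^2 + 2λ + 2 = 0.
Eigenvalues λ = -1 ± i (complex conjugate pair).
For λ=-1+i: an eigenvector is (-1,-1) - i(2,1) = (-1 - 2i, -1 - i).
A real fundamental pair from Re and Im of e^((-1+i)t)v: X_1 = e^(-t)(cos(t)·(-1,-1) + sin(t)·(2,1)), X_2 = e^(-t)(sin(t)·(-1,-1) - cos(t)·(2,1)).
General solution: c_1X_1 + c_2X_2.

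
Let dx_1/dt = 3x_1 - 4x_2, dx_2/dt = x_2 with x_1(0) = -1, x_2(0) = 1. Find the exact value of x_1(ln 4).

-184

A = [[3,-4],[0,1]]; eigenvalues λ = 3, 1.
Eigenvectors: (-1,0) for λ=3, (2,1) for λ=1.
From the initial condition, c_1 = 3, c_2 = 1.
x_1(ln 4) = (3)(4^3)(-1) + (1)(4^1)(2) = -184.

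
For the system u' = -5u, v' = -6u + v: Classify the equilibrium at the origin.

saddle

A = [[-5,0],[-6,1]]; det(A-λI) = λ^2 + 4λ - 5.
λ = -5, 1: opposite signs.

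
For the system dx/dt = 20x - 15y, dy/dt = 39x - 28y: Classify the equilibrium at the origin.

stable spiral

A = [[20,-15],[39,-28]]; det(A-λI) = λ^2 + 8λ + 25.
λ = -4 ± 3i: negative real part.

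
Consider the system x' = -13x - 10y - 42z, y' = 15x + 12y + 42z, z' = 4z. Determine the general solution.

x(t) = -2K_1e^(2t) - 6K_2e^(4t) - K_3e^(-3t), y(t) = 3K_1e^(2t) + 6K_2e^(4t) + K_3e^(-3t), z(t) = K_2e^(4t)

Coefficient matrix A = [[-13, -10, -42], [15, 12, 42], [0, 0, 4]].
det(A - λI) = 0 gives eigenvalues λ = 2, 4, -3.
For λ=2: eigenvector (-2,3,0).
For λ=4: eigenvector (-6,6,1).
For λ=-3: eigenvector (-1,1,0).
General solution: K_1e^(2t)(-2,3,0) + K_2e^(4t)(-6,6,1) + K_3e^(-3t)(-1,1,0).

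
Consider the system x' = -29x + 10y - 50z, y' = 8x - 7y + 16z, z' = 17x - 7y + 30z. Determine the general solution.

Coefficient matrix A = [[-29, 10, -50], [8, -7, 16], [17, -7, 30]].
det(A - λI) = 0 gives eigenvalues λ = -4, -3, 1.
For λ=-4: eigenvector (2,0,-1).
For λ=-3: eigenvector (5,-2,-3).
For λ=1: eigenvector (-3,1,2).
General solution: K_1e^(-4t)(2,0,-1) + K_2e^(-3t)(5,-2,-3) + K_3e^(t)(-3,1,2).

x(t) = 2K_1e^(-4t) + 5K_2e^(-3t) - 3K_3e^(t), y(t) = -2K_2e^(-3t) + K_3e^(t), z(t) = -K_1e^(-4t) - 3K_2e^(-3t) + 2K_3e^(t)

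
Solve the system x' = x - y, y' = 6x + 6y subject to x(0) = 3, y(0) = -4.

Coefficient matrix A = [[1, -1], [6, 6]].
Characteristic polynomial det(A - λI) = λ^2 - 7λ + 12 = 0.
Eigenvalues λ = 4, 3.
For λ=4: (A-λI) row 1 is [-3, -1], so an eigenvector is (-1, 3).
For λ=3: (A-λI) row 1 is [-2, -1], so an eigenvector is (-1, 2).
General solution: c_1e^(4t)(-1,3) + c_2e^(3t)(-1,2).
Applying x(0)=3, y(0)=-4 gives c_1=2, c_2=-5.

x(t) = -2e^(4t) + 5e^(3t), y(t) = 6e^(4t) - 10e^(3t)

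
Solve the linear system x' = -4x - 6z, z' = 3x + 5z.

Coefficient matrix A = [[-4, -6], [3, 5]].
Characteristic polynomial det(A - λI) = λ^2 - λ - 2 = 0.
Eigenvalues λ = -1, 2.
For λ=-1: (A-λI) row 1 is [-3, -6], so an eigenvector is (-2, 1).
For λ=2: (A-λI) row 1 is [-6, -6], so an eigenvector is (1, -1).
General solution: C_1e^(-t)(-2,1) + C_2e^(2t)(1,-1).

x(t) = -2C_1e^(-t) + C_2e^(2t), z(t) = C_1e^(-t) - C_2e^(2t)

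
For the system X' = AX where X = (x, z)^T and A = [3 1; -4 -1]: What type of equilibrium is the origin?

A = [[3,1],[-4,-1]]; det(A-λI) = λ^2 - 2λ + 1.
repeated λ = 1 with a single eigenvector.

unstable improper node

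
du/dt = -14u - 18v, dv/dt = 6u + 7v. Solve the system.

u(t) = -3c_1e^(-2t) + 2c_2e^(-5t), v(t) = 2c_1e^(-2t) - c_2e^(-5t)

Coefficient matrix A = [[-14, -18], [6, 7]].
Characteristic polynomial det(A - λI) = λ^2 + 7λ + 10 = 0.
Eigenvalues λ = -2, -5.
For λ=-2: (A-λI) row 1 is [-12, -18], so an eigenvector is (-3, 2).
For λ=-5: (A-λI) row 1 is [-9, -18], so an eigenvector is (2, -1).
General solution: c_1e^(-2t)(-3,2) + c_2e^(-5t)(2,-1).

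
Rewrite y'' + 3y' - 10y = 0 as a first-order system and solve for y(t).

Let x_1 = y, x_2 = y'. Then x_1' = x_2 and x_2' = 10x_1 - 3x_2.
A = [[0,1],[10,-3]]; det(A-λI) = λ^2 + 3λ - 10.
Eigenvalues λ = 2, -5 with eigenvectors (1,2), (1,-5).

y(t) = C_1e^(2t) + C_2e^(-5t)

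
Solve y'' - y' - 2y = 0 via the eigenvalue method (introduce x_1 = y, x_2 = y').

Let x_1 = y, x_2 = y'. Then x_1' = x_2 and x_2' = 2x_1 + x_2.
A = [[0,1],[2,1]]; det(A-λI) = λ^2 - λ - 2.
Eigenvalues λ = 2, -1 with eigenvectors (1,2), (1,-1).

y(t) = C_1e^(2t) + C_2e^(-t)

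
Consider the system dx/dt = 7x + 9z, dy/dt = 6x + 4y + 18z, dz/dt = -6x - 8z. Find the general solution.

x(t) = 3K_1e^(t) - K_3e^(-2t), y(t) = 6K_1e^(t) + K_2e^(4t) - 2K_3e^(-2t), z(t) = -2K_1e^(t) + K_3e^(-2t)

Coefficient matrix A = [[7, 0, 9], [6, 4, 18], [-6, 0, -8]].
det(A - λI) = 0 gives eigenvalues λ = 1, 4, -2.
For λ=1: eigenvector (3,6,-2).
For λ=4: eigenvector (0,1,0).
For λ=-2: eigenvector (-1,-2,1).
General solution: K_1e^(t)(3,6,-2) + K_2e^(4t)(0,1,0) + K_3e^(-2t)(-1,-2,1).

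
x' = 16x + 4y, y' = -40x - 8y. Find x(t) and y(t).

x(t) = K_1e^(4t)sin(4t) - K_2e^(4t)cos(4t), y(t) = -3K_1e^(4t)sin(4t) + K_1e^(4t)cos(4t) + K_2e^(4t)sin(4t) + 3K_2e^(4t)cos(4t)

Coefficient matrix A = [[16, 4], [-40, -8]].
Characteristic polynomial det(A - λI) = λ^2 - 8λ + 32 = 0.
Eigenvalues λ = 4 ± 4i (complex conjugate pair).
For λ=4+4i: an eigenvector is (0,1) - i(1,-3) = (0 - i, 1 + 3i).
A real fundamental pair from Re and Im of e^((4+4i)t)v: X_1 = e^(4t)(cos(4t)·(0,1) + sin(4t)·(1,-3)), X_2 = e^(4t)(sin(4t)·(0,1) - cos(4t)·(1,-3)).
General solution: K_1X_1 + K_2X_2.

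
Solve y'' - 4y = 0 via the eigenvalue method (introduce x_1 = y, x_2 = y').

y(t) = c_1e^(-2t) + c_2e^(2t)

Let x_1 = y, x_2 = y'. Then x_1' = x_2 and x_2' = 4x_1.
A = [[0,1],[4,0]]; det(A-λI) = λ^2 - 4.
Eigenvalues λ = -2, 2 with eigenvectors (1,-2), (1,2).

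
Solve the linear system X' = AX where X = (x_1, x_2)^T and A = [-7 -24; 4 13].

Coefficient matrix A = [[-7, -24], [4, 13]].
Characteristic polynomial det(A - λI) = λ^2 - 6λ + 5 = 0.
Eigenvalues λ = 1, 5.
For λ=1: (A-λI) row 1 is [-8, -24], so an eigenvector is (-3, 1).
For λ=5: (A-λI) row 1 is [-12, -24], so an eigenvector is (-2, 1).
General solution: c_1e^(t)(-3,1) + c_2e^(5t)(-2,1).

x_1(t) = -3c_1e^(t) - 2c_2e^(5t), x_2(t) = c_1e^(t) + c_2e^(5t)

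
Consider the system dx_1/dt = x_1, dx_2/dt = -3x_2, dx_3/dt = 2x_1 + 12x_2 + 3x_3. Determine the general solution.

x_1(t) = c_2e^(t), x_2(t) = c_1e^(-3t), x_3(t) = -2c_1e^(-3t) - c_2e^(t) + c_3e^(3t)

Coefficient matrix A = [[1, 0, 0], [0, -3, 0], [2, 12, 3]].
det(A - λI) = 0 gives eigenvalues λ = -3, 1, 3.
For λ=-3: eigenvector (0,1,-2).
For λ=1: eigenvector (1,0,-1).
For λ=3: eigenvector (0,0,1).
General solution: c_1e^(-3t)(0,1,-2) + c_2e^(t)(1,0,-1) + c_3e^(3t)(0,0,1).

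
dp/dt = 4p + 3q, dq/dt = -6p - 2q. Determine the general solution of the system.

Coefficient matrix A = [[4, 3], [-6, -2]].
Characteristic polynomial det(A - λI) = λ^2 - 2λ + 10 = 0.
Eigenvalues λ = 1 ± 3i (complex conjugate pair).
For λ=1+3i: an eigenvector is (1,-1) - i(0,-1) = (1, -1 + i).
A real fundamental pair from Re and Im of e^((1+3i)t)v: X_1 = e^(t)(cos(3t)·(1,-1) + sin(3t)·(0,-1)), X_2 = e^(t)(sin(3t)·(1,-1) - cos(3t)·(0,-1)).
General solution: c_1X_1 + c_2X_2.

p(t) = c_1e^(t)cos(3t) + c_2e^(t)sin(3t), q(t) = -c_1e^(t)sin(3t) - c_1e^(t)cos(3t) - c_2e^(t)sin(3t) + c_2e^(t)cos(3t)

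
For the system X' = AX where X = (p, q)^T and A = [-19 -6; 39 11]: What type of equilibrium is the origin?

A = [[-19,-6],[39,11]]; det(A-λI) = λ^2 + 8λ + 25.
λ = -4 ± 3i: negative real part.

stable spiral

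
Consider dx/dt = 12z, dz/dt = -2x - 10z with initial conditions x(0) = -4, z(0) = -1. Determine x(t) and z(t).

x(t) = -18e^(-4t) + 14e^(-6t), z(t) = 6e^(-4t) - 7e^(-6t)

Coefficient matrix A = [[0, 12], [-2, -10]].
Characteristic polynomial det(A - λI) = λ^2 + 10λ + 24 = 0.
Eigenvalues λ = -4, -6.
For λ=-4: (A-λI) row 1 is [4, 12], so an eigenvector is (3, -1).
For λ=-6: (A-λI) row 1 is [6, 12], so an eigenvector is (2, -1).
General solution: K_1e^(-4t)(3,-1) + K_2e^(-6t)(2,-1).
Applying x(0)=-4, z(0)=-1 gives K_1=-6, K_2=7.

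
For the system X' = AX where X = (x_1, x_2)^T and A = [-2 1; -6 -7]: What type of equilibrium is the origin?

A = [[-2,1],[-6,-7]]; det(A-λI) = λ^2 + 9λ + 20.
λ = -5, -4: both negative.

stable node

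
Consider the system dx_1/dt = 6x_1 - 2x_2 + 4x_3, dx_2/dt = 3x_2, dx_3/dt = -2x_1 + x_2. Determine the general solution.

x_1(t) = -c_1e^(2t) + 2c_2e^(3t) + 2c_3e^(4t), x_2(t) = c_2e^(3t), x_3(t) = c_1e^(2t) - c_2e^(3t) - c_3e^(4t)

Coefficient matrix A = [[6, -2, 4], [0, 3, 0], [-2, 1, 0]].
det(A - λI) = 0 gives eigenvalues λ = 2, 3, 4.
For λ=2: eigenvector (-1,0,1).
For λ=3: eigenvector (2,1,-1).
For λ=4: eigenvector (2,0,-1).
General solution: c_1e^(2t)(-1,0,1) + c_2e^(3t)(2,1,-1) + c_3e^(4t)(2,0,-1).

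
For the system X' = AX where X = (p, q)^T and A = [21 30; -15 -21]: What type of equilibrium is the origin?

A = [[21,30],[-15,-21]]; det(A-λI) = λ^2 + 9.
λ = 0 ± 3i: zero real part.

center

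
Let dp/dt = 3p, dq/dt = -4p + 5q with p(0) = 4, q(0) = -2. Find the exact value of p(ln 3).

A = [[3,0],[-4,5]]; eigenvalues λ = 3, 5.
Eigenvectors: (-1,-2) for λ=3, (0,1) for λ=5.
From the initial condition, c_1 = -4, c_2 = -10.
p(ln 3) = (-4)(3^3)(-1) + (-10)(3^5)(0) = 108.

108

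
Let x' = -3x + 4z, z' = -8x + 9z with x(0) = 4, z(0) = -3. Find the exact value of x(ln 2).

A = [[-3,4],[-8,9]]; eigenvalues λ = 5, 1.
Eigenvectors: (-1,-2) for λ=5, (-1,-1) for λ=1.
From the initial condition, c_1 = 7, c_2 = -11.
x(ln 2) = (7)(2^5)(-1) + (-11)(2^1)(-1) = -202.

-202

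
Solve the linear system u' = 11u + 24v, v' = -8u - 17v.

u(t) = 2C_1e^(-t) - 3C_2e^(-5t), v(t) = -C_1e^(-t) + 2C_2e^(-5t)

Coefficient matrix A = [[11, 24], [-8, -17]].
Characteristic polynomial det(A - λI) = λ^2 + 6λ + 5 = 0.
Eigenvalues λ = -1, -5.
For λ=-1: (A-λI) row 1 is [12, 24], so an eigenvector is (2, -1).
For λ=-5: (A-λI) row 1 is [16, 24], so an eigenvector is (-3, 2).
General solution: C_1e^(-t)(2,-1) + C_2e^(-5t)(-3,2).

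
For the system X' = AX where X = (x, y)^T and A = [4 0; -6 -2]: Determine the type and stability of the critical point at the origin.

saddle

A = [[4,0],[-6,-2]]; det(A-λI) = λ^2 - 2λ - 8.
λ = 4, -2: opposite signs.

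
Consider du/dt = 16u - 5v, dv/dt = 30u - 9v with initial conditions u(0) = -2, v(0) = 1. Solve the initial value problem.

u(t) = -7e^(6t) + 5e^(t), v(t) = -14e^(6t) + 15e^(t)

Coefficient matrix A = [[16, -5], [30, -9]].
Characteristic polynomial det(A - λI) = λ^2 - 7λ + 6 = 0.
Eigenvalues λ = 1, 6.
For λ=1: (A-λI) row 1 is [15, -5], so an eigenvector is (1, 3).
For λ=6: (A-λI) row 1 is [10, -5], so an eigenvector is (1, 2).
General solution: C_1e^(t)(1,3) + C_2e^(6t)(1,2).
Applying u(0)=-2, v(0)=1 gives C_1=5, C_2=-7.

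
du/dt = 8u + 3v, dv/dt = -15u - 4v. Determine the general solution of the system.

u(t) = c_1e^(2t)cos(3t) + c_2e^(2t)sin(3t), v(t) = -c_1e^(2t)sin(3t) - 2c_1e^(2t)cos(3t) - 2c_2e^(2t)sin(3t) + c_2e^(2t)cos(3t)

Coefficient matrix A = [[8, 3], [-15, -4]].
Characteristic polynomial det(A - λI) = λ^2 - 4λ + 13 = 0.
Eigenvalues λ = 2 ± 3i (complex conjugate pair).
For λ=2+3i: an eigenvector is (1,-2) - i(0,-1) = (1, -2 + i).
A real fundamental pair from Re and Im of e^((2+3i)t)v: X_1 = e^(2t)(cos(3t)·(1,-2) + sin(3t)·(0,-1)), X_2 = e^(2t)(sin(3t)·(1,-2) - cos(3t)·(0,-1)).
General solution: c_1X_1 + c_2X_2.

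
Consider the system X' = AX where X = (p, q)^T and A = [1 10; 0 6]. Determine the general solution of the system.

p(t) = -K_1e^(t) - 2K_2e^(6t), q(t) = -K_2e^(6t)

Coefficient matrix A = [[1, 10], [0, 6]].
Characteristic polynomial det(A - λI) = λ^2 - 7λ + 6 = 0.
Eigenvalues λ = 1, 6.
For λ=1: (A-λI) row 1 is [0, 10], so an eigenvector is (-1, 0).
For λ=6: (A-λI) row 1 is [-5, 10], so an eigenvector is (-2, -1).
General solution: K_1e^(t)(-1,0) + K_2e^(6t)(-2,-1).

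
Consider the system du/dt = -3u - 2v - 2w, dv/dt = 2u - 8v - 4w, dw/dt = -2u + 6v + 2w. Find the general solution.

Coefficient matrix A = [[-3, -2, -2], [2, -8, -4], [-2, 6, 2]].
det(A - λI) = 0 gives eigenvalues λ = -3, -4, -2.
For λ=-3: eigenvector (1,2,-2).
For λ=-4: eigenvector (0,1,-1).
For λ=-2: eigenvector (-2,-4,5).
General solution: C_1e^(-3t)(1,2,-2) + C_2e^(-4t)(0,1,-1) + C_3e^(-2t)(-2,-4,5).

u(t) = C_1e^(-3t) - 2C_3e^(-2t), v(t) = 2C_1e^(-3t) + C_2e^(-4t) - 4C_3e^(-2t), w(t) = -2C_1e^(-3t) - C_2e^(-4t) + 5C_3e^(-2t)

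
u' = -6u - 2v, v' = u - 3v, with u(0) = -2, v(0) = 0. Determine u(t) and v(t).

Coefficient matrix A = [[-6, -2], [1, -3]].
Characteristic polynomial det(A - λI) = λ^2 + 9λ + 20 = 0.
Eigenvalues λ = -5, -4.
For λ=-5: (A-λI) row 1 is [-1, -2], so an eigenvector is (2, -1).
For λ=-4: (A-λI) row 1 is [-2, -2], so an eigenvector is (1, -1).
General solution: c_1e^(-5t)(2,-1) + c_2e^(-4t)(1,-1).
Applying u(0)=-2, v(0)=0 gives c_1=-2, c_2=2.

u(t) = 2e^(-4t) - 4e^(-5t), v(t) = -2e^(-4t) + 2e^(-5t)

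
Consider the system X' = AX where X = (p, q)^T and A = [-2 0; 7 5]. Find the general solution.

p(t) = c_2e^(-2t), q(t) = -c_1e^(5t) - c_2e^(-2t)

Coefficient matrix A = [[-2, 0], [7, 5]].
Characteristic polynomial det(A - λI) = λ^2 - 3λ - 10 = 0.
Eigenvalues λ = 5, -2.
For λ=5: (A-λI) row 1 is [-7, 0], so an eigenvector is (0, -1).
For λ=-2: (A-λI) row 2 is [7, 7], so an eigenvector is (1, -1).
General solution: c_1e^(5t)(0,-1) + c_2e^(-2t)(1,-1).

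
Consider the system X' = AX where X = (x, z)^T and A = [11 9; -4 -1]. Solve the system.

x(t) = -3C_1e^(5t) - 3C_2te^(5t) + C_2e^(5t), z(t) = 2C_1e^(5t) + 2C_2te^(5t) - C_2e^(5t)

Coefficient matrix A = [[11, 9], [-4, -1]].
Characteristic polynomial det(A - λI) = λ^2 - 10λ + 25 = 0.
Single eigenvalue λ = 5 with algebraic multiplicity 2.
Eigenvector v = (-3,2); generalized eigenvector w with (A-λI)w=v is (1,-1).
General solution: e^(5t)[C_1·v + C_2·(t·v + w)].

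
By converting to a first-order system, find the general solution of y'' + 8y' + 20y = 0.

y(t) = c_1e^(-4t)cos(2t) + c_2e^(-4t)sin(2t)

Let x_1 = y, x_2 = y'. Then x_1' = x_2 and x_2' = -20x_1 - 8x_2.
A = [[0,1],[-20,-8]]; det(A-λI) = λ^2 + 8λ + 20.
Eigenvalues λ = -4 ± 2i.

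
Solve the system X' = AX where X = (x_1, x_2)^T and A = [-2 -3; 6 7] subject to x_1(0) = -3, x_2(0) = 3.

Coefficient matrix A = [[-2, -3], [6, 7]].
Characteristic polynomial det(A - λI) = λ^2 - 5λ + 4 = 0.
Eigenvalues λ = 1, 4.
For λ=1: (A-λI) row 1 is [-3, -3], so an eigenvector is (-1, 1).
For λ=4: (A-λI) row 1 is [-6, -3], so an eigenvector is (-1, 2).
General solution: C_1e^(t)(-1,1) + C_2e^(4t)(-1,2).
Applying x_1(0)=-3, x_2(0)=3 gives C_1=3, C_2=0.

x_1(t) = -3e^(t), x_2(t) = 3e^(t)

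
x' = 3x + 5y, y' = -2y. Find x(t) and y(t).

Coefficient matrix A = [[3, 5], [0, -2]].
Characteristic polynomial det(A - λI) = λ^2 - λ - 6 = 0.
Eigenvalues λ = 3, -2.
For λ=3: (A-λI) row 1 is [0, 5], so an eigenvector is (-1, 0).
For λ=-2: (A-λI) row 1 is [5, 5], so an eigenvector is (1, -1).
General solution: c_1e^(3t)(-1,0) + c_2e^(-2t)(1,-1).

x(t) = -c_1e^(3t) + c_2e^(-2t), y(t) = -c_2e^(-2t)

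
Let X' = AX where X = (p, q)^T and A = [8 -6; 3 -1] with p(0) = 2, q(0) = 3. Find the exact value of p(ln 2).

-48

A = [[8,-6],[3,-1]]; eigenvalues λ = 2, 5.
Eigenvectors: (-1,-1) for λ=2, (2,1) for λ=5.
From the initial condition, c_1 = -4, c_2 = -1.
p(ln 2) = (-4)(2^2)(-1) + (-1)(2^5)(2) = -48.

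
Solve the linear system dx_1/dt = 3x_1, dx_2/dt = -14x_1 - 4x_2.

Coefficient matrix A = [[3, 0], [-14, -4]].
Characteristic polynomial det(A - λI) = λ^2 + λ - 12 = 0.
Eigenvalues λ = 3, -4.
For λ=3: (A-λI) row 2 is [-14, -7], so an eigenvector is (-1, 2).
For λ=-4: (A-λI) row 1 is [7, 0], so an eigenvector is (0, -1).
General solution: c_1e^(3t)(-1,2) + c_2e^(-4t)(0,-1).

x_1(t) = -c_1e^(3t), x_2(t) = 2c_1e^(3t) - c_2e^(-4t)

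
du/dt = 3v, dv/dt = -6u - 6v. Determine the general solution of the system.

Coefficient matrix A = [[0, 3], [-6, -6]].
Characteristic polynomial det(A - λI) = λ^2 + 6λ + 18 = 0.
Eigenvalues λ = -3 ± 3i (complex conjugate pair).
For λ=-3+3i: an eigenvector is (1,-1) - i(0,-1) = (1, -1 + i).
A real fundamental pair from Re and Im of e^((-3+3i)t)v: X_1 = e^(-3t)(cos(3t)·(1,-1) + sin(3t)·(0,-1)), X_2 = e^(-3t)(sin(3t)·(1,-1) - cos(3t)·(0,-1)).
General solution: C_1X_1 + C_2X_2.

u(t) = C_1e^(-3t)cos(3t) + C_2e^(-3t)sin(3t), v(t) = -C_1e^(-3t)sin(3t) - C_1e^(-3t)cos(3t) - C_2e^(-3t)sin(3t) + C_2e^(-3t)cos(3t)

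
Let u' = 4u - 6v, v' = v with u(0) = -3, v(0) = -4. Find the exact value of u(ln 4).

A = [[4,-6],[0,1]]; eigenvalues λ = 4, 1.
Eigenvectors: (1,0) for λ=4, (2,1) for λ=1.
From the initial condition, c_1 = 5, c_2 = -4.
u(ln 4) = (5)(4^4)(1) + (-4)(4^1)(2) = 1248.

1248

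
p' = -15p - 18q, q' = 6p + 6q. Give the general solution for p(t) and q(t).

p(t) = 2c_1e^(-6t) - 3c_2e^(-3t), q(t) = -c_1e^(-6t) + 2c_2e^(-3t)

Coefficient matrix A = [[-15, -18], [6, 6]].
Characteristic polynomial det(A - λI) = λ^2 + 9λ + 18 = 0.
Eigenvalues λ = -6, -3.
For λ=-6: (A-λI) row 1 is [-9, -18], so an eigenvector is (2, -1).
For λ=-3: (A-λI) row 1 is [-12, -18], so an eigenvector is (-3, 2).
General solution: c_1e^(-6t)(2,-1) + c_2e^(-3t)(-3,2).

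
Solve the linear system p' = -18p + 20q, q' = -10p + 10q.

p(t) = -K_1e^(-4t)sin(2t) + 3K_1e^(-4t)cos(2t) + 3K_2e^(-4t)sin(2t) + K_2e^(-4t)cos(2t), q(t) = -K_1e^(-4t)sin(2t) + 2K_1e^(-4t)cos(2t) + 2K_2e^(-4t)sin(2t) + K_2e^(-4t)cos(2t)

Coefficient matrix A = [[-18, 20], [-10, 10]].
Characteristic polynomial det(A - λI) = λ^2 + 8λ + 20 = 0.
Eigenvalues λ = -4 ± 2i (complex conjugate pair).
For λ=-4+2i: an eigenvector is (3,2) - i(-1,-1) = (3 + i, 2 + i).
A real fundamental pair from Re and Im of e^((-4+2i)t)v: X_1 = e^(-4t)(cos(2t)·(3,2) + sin(2t)·(-1,-1)), X_2 = e^(-4t)(sin(2t)·(3,2) - cos(2t)·(-1,-1)).
General solution: K_1X_1 + K_2X_2.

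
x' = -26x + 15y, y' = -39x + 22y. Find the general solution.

x(t) = -K_1e^(-2t)sin(3t) + 2K_1e^(-2t)cos(3t) + 2K_2e^(-2t)sin(3t) + K_2e^(-2t)cos(3t), y(t) = -2K_1e^(-2t)sin(3t) + 3K_1e^(-2t)cos(3t) + 3K_2e^(-2t)sin(3t) + 2K_2e^(-2t)cos(3t)

Coefficient matrix A = [[-26, 15], [-39, 22]].
Characteristic polynomial det(A - λI) = λ^2 + 4λ + 13 = 0.
Eigenvalues λ = -2 ± 3i (complex conjugate pair).
For λ=-2+3i: an eigenvector is (2,3) - i(-1,-2) = (2 + i, 3 + 2i).
A real fundamental pair from Re and Im of e^((-2+3i)t)v: X_1 = e^(-2t)(cos(3t)·(2,3) + sin(3t)·(-1,-2)), X_2 = e^(-2t)(sin(3t)·(2,3) - cos(3t)·(-1,-2)).
General solution: K_1X_1 + K_2X_2.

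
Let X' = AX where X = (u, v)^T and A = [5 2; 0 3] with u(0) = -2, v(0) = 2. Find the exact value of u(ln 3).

-54

A = [[5,2],[0,3]]; eigenvalues λ = 3, 5.
Eigenvectors: (1,-1) for λ=3, (-1,0) for λ=5.
From the initial condition, c_1 = -2, c_2 = 0.
u(ln 3) = (-2)(3^3)(1) + (0)(3^5)(-1) = -54.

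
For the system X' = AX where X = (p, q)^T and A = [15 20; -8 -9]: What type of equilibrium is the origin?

A = [[15,20],[-8,-9]]; det(A-λI) = λ^2 - 6λ + 25.
λ = 3 ± 4i: positive real part.

unstable spiral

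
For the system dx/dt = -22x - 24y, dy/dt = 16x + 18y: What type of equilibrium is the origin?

A = [[-22,-24],[16,18]]; det(A-λI) = λ^2 + 4λ - 12.
λ = 2, -6: opposite signs.

saddle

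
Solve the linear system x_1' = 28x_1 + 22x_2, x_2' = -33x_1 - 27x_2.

x_1(t) = -2K_1e^(-5t) + K_2e^(6t), x_2(t) = 3K_1e^(-5t) - K_2e^(6t)

Coefficient matrix A = [[28, 22], [-33, -27]].
Characteristic polynomial det(A - λI) = λ^2 - λ - 30 = 0.
Eigenvalues λ = -5, 6.
For λ=-5: (A-λI) row 1 is [33, 22], so an eigenvector is (-2, 3).
For λ=6: (A-λI) row 1 is [22, 22], so an eigenvector is (1, -1).
General solution: K_1e^(-5t)(-2,3) + K_2e^(6t)(1,-1).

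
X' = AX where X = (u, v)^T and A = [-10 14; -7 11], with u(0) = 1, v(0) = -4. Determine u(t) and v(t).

Coefficient matrix A = [[-10, 14], [-7, 11]].
Characteristic polynomial det(A - λI) = λ^2 - λ - 12 = 0.
Eigenvalues λ = -3, 4.
For λ=-3: (A-λI) row 1 is [-7, 14], so an eigenvector is (-2, -1).
For λ=4: (A-λI) row 1 is [-14, 14], so an eigenvector is (1, 1).
General solution: c_1e^(-3t)(-2,-1) + c_2e^(4t)(1,1).
Applying u(0)=1, v(0)=-4 gives c_1=-5, c_2=-9.

u(t) = -9e^(4t) + 10e^(-3t), v(t) = -9e^(4t) + 5e^(-3t)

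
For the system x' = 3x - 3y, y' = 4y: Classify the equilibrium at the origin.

A = [[3,-3],[0,4]]; det(A-λI) = λ^2 - 7λ + 12.
λ = 3, 4: both positive.

unstable node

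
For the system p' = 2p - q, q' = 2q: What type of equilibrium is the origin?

unstable improper node

A = [[2,-1],[0,2]]; det(A-λI) = λ^2 - 4λ + 4.
repeated λ = 2 with a single eigenvector.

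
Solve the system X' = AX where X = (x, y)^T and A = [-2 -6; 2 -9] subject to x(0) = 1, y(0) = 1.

Coefficient matrix A = [[-2, -6], [2, -9]].
Characteristic polynomial det(A - λI) = λ^2 + 11λ + 30 = 0.
Eigenvalues λ = -6, -5.
For λ=-6: (A-λI) row 1 is [4, -6], so an eigenvector is (3, 2).
For λ=-5: (A-λI) row 1 is [3, -6], so an eigenvector is (-2, -1).
General solution: K_1e^(-6t)(3,2) + K_2e^(-5t)(-2,-1).
Applying x(0)=1, y(0)=1 gives K_1=1, K_2=1.

x(t) = -2e^(-5t) + 3e^(-6t), y(t) = -e^(-5t) + 2e^(-6t)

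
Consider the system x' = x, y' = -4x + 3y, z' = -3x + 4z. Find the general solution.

Coefficient matrix A = [[1, 0, 0], [-4, 3, 0], [-3, 0, 4]].
det(A - λI) = 0 gives eigenvalues λ = 3, 1, 4.
For λ=3: eigenvector (0,1,0).
For λ=1: eigenvector (1,2,1).
For λ=4: eigenvector (0,0,1).
General solution: c_1e^(3t)(0,1,0) + c_2e^(t)(1,2,1) + c_3e^(4t)(0,0,1).

x(t) = c_2e^(t), y(t) = c_1e^(3t) + 2c_2e^(t), z(t) = c_2e^(t) + c_3e^(4t)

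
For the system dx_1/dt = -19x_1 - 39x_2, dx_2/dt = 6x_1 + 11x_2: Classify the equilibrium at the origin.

A = [[-19,-39],[6,11]]; det(A-λI) = λ^2 + 8λ + 25.
λ = -4 ± 3i: negative real part.

stable spiral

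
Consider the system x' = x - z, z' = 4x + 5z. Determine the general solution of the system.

Coefficient matrix A = [[1, -1], [4, 5]].
Characteristic polynomial det(A - λI) = λ^2 - 6λ + 9 = 0.
Single eigenvalue λ = 3 with algebraic multiplicity 2.
Eigenvector v = (1,-2); generalized eigenvector w with (A-λI)w=v is (1,-3).
General solution: e^(3t)[K_1·v + K_2·(t·v + w)].

x(t) = K_1e^(3t) + K_2te^(3t) + K_2e^(3t), z(t) = -2K_1e^(3t) - 2K_2te^(3t) - 3K_2e^(3t)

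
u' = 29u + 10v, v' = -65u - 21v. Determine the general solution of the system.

Coefficient matrix A = [[29, 10], [-65, -21]].
Characteristic polynomial det(A - λI) = λ^2 - 8λ + 41 = 0.
Eigenvalues λ = 4 ± 5i (complex conjugate pair).
For λ=4+5i: an eigenvector is (1,-2) - i(1,-3) = (1 - i, -2 + 3i).
A real fundamental pair from Re and Im of e^((4+5i)t)v: X_1 = e^(4t)(cos(5t)·(1,-2) + sin(5t)·(1,-3)), X_2 = e^(4t)(sin(5t)·(1,-2) - cos(5t)·(1,-3)).
General solution: K_1X_1 + K_2X_2.

u(t) = K_1e^(4t)sin(5t) + K_1e^(4t)cos(5t) + K_2e^(4t)sin(5t) - K_2e^(4t)cos(5t), v(t) = -3K_1e^(4t)sin(5t) - 2K_1e^(4t)cos(5t) - 2K_2e^(4t)sin(5t) + 3K_2e^(4t)cos(5t)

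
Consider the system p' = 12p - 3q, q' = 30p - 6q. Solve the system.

Coefficient matrix A = [[12, -3], [30, -6]].
Characteristic polynomial det(A - λI) = λ^2 - 6λ + 18 = 0.
Eigenvalues λ = 3 ± 3i (complex conjugate pair).
For λ=3+3i: an eigenvector is (-1,-3) - i(0,-1) = (-1, -3 + i).
A real fundamental pair from Re and Im of e^((3+3i)t)v: X_1 = e^(3t)(cos(3t)·(-1,-3) + sin(3t)·(0,-1)), X_2 = e^(3t)(sin(3t)·(-1,-3) - cos(3t)·(0,-1)).
General solution: c_1X_1 + c_2X_2.

p(t) = -c_1e^(3t)cos(3t) - c_2e^(3t)sin(3t), q(t) = -c_1e^(3t)sin(3t) - 3c_1e^(3t)cos(3t) - 3c_2e^(3t)sin(3t) + c_2e^(3t)cos(3t)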